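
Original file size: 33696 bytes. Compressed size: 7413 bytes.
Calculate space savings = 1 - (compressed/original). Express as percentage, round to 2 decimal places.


ratio = compressed/original = 7413/33696 = 0.219996
savings = 1 - ratio = 1 - 0.219996 = 0.780004
as a percentage: 0.780004 * 100 = 78.0%

Space savings = 1 - 7413/33696 = 78.0%


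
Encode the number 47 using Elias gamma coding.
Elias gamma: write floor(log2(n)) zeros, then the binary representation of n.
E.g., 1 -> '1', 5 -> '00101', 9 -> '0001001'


num_bits = floor(log2(47)) + 1 = 6
leading_zeros = num_bits - 1 = 5
binary(47) = 101111

Elias gamma(47) = '00000' + '101111' = 00000101111 (11 bits)


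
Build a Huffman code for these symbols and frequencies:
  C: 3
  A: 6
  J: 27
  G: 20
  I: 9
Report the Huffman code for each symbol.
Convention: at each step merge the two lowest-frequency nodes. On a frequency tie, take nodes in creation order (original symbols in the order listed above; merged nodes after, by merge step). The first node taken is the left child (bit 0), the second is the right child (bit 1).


Huffman tree construction:
Step 1: Merge C(3) + A(6) = 9
Step 2: Merge I(9) + (C+A)(9) = 18
Step 3: Merge (I+(C+A))(18) + G(20) = 38
Step 4: Merge J(27) + ((I+(C+A))+G)(38) = 65
Read each symbol's code off the tree from the root (left child = 0, right child = 1).

Codes:
  C: 1010 (length 4)
  A: 1011 (length 4)
  J: 0 (length 1)
  G: 11 (length 2)
  I: 100 (length 3)
Average code length: 130/65 = 2.0000 bits/symbol


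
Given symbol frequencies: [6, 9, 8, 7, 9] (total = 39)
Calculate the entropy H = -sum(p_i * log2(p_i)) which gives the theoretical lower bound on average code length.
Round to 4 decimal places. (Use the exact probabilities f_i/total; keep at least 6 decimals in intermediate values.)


Per-symbol terms -p_i * log2(p_i) with p_i = f_i/39:
  p = 6/39 = 0.153846: log2(p) = -2.700440, -p*log2(p) = 0.415452
  p = 9/39 = 0.230769: log2(p) = -2.115477, -p*log2(p) = 0.488187
  p = 8/39 = 0.205128: log2(p) = -2.285402, -p*log2(p) = 0.468800
  p = 7/39 = 0.179487: log2(p) = -2.478047, -p*log2(p) = 0.444778
  p = 9/39 = 0.230769: log2(p) = -2.115477, -p*log2(p) = 0.488187
H = 0.415452 + 0.488187 + 0.468800 + 0.444778 + 0.488187 = 2.305404

H = 2.3054 bits/symbol


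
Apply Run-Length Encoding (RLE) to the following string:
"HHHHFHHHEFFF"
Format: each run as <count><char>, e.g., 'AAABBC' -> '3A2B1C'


Scanning runs left to right:
  i=0: run of 'H' x 4 -> '4H'
  i=4: run of 'F' x 1 -> '1F'
  i=5: run of 'H' x 3 -> '3H'
  i=8: run of 'E' x 1 -> '1E'
  i=9: run of 'F' x 3 -> '3F'

RLE = 4H1F3H1E3F


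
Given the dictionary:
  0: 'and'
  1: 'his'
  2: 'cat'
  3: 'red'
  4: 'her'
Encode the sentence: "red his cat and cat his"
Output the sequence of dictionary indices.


Look up each word in the dictionary:
  'red' -> 3
  'his' -> 1
  'cat' -> 2
  'and' -> 0
  'cat' -> 2
  'his' -> 1

Encoded: [3, 1, 2, 0, 2, 1]


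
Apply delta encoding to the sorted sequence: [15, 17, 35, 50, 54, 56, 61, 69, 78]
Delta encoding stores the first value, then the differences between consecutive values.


First value: 15
Deltas:
  17 - 15 = 2
  35 - 17 = 18
  50 - 35 = 15
  54 - 50 = 4
  56 - 54 = 2
  61 - 56 = 5
  69 - 61 = 8
  78 - 69 = 9


Delta encoded: [15, 2, 18, 15, 4, 2, 5, 8, 9]


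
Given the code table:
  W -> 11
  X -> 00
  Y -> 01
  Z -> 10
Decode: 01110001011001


Decoding:
01 -> Y
11 -> W
00 -> X
01 -> Y
01 -> Y
10 -> Z
01 -> Y


Result: YWXYYZY


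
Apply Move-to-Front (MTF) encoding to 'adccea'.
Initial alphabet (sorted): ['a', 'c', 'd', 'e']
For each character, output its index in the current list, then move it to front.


MTF encoding:
'a': index 0 in ['a', 'c', 'd', 'e'] -> ['a', 'c', 'd', 'e']
'd': index 2 in ['a', 'c', 'd', 'e'] -> ['d', 'a', 'c', 'e']
'c': index 2 in ['d', 'a', 'c', 'e'] -> ['c', 'd', 'a', 'e']
'c': index 0 in ['c', 'd', 'a', 'e'] -> ['c', 'd', 'a', 'e']
'e': index 3 in ['c', 'd', 'a', 'e'] -> ['e', 'c', 'd', 'a']
'a': index 3 in ['e', 'c', 'd', 'a'] -> ['a', 'e', 'c', 'd']


Output: [0, 2, 2, 0, 3, 3]


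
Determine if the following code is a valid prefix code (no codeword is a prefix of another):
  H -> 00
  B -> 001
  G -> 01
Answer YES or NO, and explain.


Checking each pair (does one codeword prefix another?):
  H='00' vs B='001': prefix -- VIOLATION

NO -- this is NOT a valid prefix code. H (00) is a prefix of B (001).


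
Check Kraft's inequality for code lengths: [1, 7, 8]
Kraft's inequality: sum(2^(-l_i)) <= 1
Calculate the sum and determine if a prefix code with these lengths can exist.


Sum = 2^(-1) + 2^(-7) + 2^(-8)
    = 0.5 + 0.0078125 + 0.00390625
    = 131/256 = 0.51171875
Since 0.51171875 <= 1, Kraft's inequality IS satisfied.
A prefix code with these lengths CAN exist.

Kraft sum = 0.51171875. Satisfied.


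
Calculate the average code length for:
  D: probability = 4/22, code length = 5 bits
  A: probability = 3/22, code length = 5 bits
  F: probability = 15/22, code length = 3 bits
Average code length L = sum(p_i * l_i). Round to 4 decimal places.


Weighted contributions p_i * l_i:
  D: (4/22) * 5 = 20/22
  A: (3/22) * 5 = 15/22
  F: (15/22) * 3 = 45/22
Sum = (20 + 15 + 45)/22 = 80/22

L = 80/22 = 3.6364 bits/symbol


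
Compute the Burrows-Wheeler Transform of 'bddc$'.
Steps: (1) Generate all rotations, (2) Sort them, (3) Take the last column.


Rotations (sorted):
  0: $bddc -> last char: c
  1: bddc$ -> last char: $
  2: c$bdd -> last char: d
  3: dc$bd -> last char: d
  4: ddc$b -> last char: b


BWT = c$ddb


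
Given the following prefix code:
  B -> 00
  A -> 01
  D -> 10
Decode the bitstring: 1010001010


Decoding step by step:
Bits 10 -> D
Bits 10 -> D
Bits 00 -> B
Bits 10 -> D
Bits 10 -> D


Decoded message: DDBDD


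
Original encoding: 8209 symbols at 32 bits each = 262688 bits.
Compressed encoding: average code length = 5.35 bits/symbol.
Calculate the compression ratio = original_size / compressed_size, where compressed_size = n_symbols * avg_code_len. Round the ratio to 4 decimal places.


original_size = n_symbols * orig_bits = 8209 * 32 = 262688 bits
compressed_size = n_symbols * avg_code_len = 8209 * 5.35 = 43918.15 bits
ratio = original_size / compressed_size = 262688 / 43918.15 = 5.9813

Compression ratio = 5.9813


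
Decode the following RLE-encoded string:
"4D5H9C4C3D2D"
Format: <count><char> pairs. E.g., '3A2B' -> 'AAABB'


Expanding each <count><char> pair:
  4D -> 'DDDD'
  5H -> 'HHHHH'
  9C -> 'CCCCCCCCC'
  4C -> 'CCCC'
  3D -> 'DDD'
  2D -> 'DD'

Decoded = DDDDHHHHHCCCCCCCCCCCCCDDDDD


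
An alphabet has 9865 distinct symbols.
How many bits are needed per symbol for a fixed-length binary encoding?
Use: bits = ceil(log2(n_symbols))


log2(9865) = 13.2681
Bracket: 2^13 = 8192 < 9865 <= 2^14 = 16384
So ceil(log2(9865)) = 14

bits = ceil(log2(9865)) = ceil(13.2681) = 14 bits


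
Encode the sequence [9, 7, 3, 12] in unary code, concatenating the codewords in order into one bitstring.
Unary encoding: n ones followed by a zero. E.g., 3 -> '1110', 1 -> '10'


Encode each number as n ones followed by a terminating 0:
  9 -> 1111111110 (10 bits)
  7 -> 11111110 (8 bits)
  3 -> 1110 (4 bits)
  12 -> 1111111111110 (13 bits)
Total length = 10 + 8 + 4 + 13 = 35 bits.

Unary([9, 7, 3, 12]) = 11111111101111111011101111111111110 (35 bits)


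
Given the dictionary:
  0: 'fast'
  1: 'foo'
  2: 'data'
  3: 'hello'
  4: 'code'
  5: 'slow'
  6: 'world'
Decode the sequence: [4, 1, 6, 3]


Look up each index in the dictionary:
  4 -> 'code'
  1 -> 'foo'
  6 -> 'world'
  3 -> 'hello'

Decoded: "code foo world hello"


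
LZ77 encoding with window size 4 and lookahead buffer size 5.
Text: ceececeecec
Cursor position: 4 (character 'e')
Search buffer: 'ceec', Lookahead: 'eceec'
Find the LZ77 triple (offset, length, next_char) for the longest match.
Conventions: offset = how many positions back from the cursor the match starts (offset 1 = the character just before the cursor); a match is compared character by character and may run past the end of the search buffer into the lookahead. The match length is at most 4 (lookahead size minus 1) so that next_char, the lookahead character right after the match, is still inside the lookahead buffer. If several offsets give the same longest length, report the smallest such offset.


Try each offset into the search buffer:
  offset=1 (pos 3, char 'c'): match length 0
  offset=2 (pos 2, char 'e'): match length 3
  offset=3 (pos 1, char 'e'): match length 1
  offset=4 (pos 0, char 'c'): match length 0
Longest match has length 3 at offset 2.
next_char = character at position 4 + 3 = 7 -> 'e'

Best match: offset=2, length=3 (matching 'ece' starting at position 2)
LZ77 triple: (2, 3, 'e')


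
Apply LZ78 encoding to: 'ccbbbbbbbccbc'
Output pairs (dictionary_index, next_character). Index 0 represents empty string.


LZ78 encoding steps:
Dictionary: {0: ''}
Step 1: w='' (idx 0), next='c' -> output (0, 'c'), add 'c' as idx 1
Step 2: w='c' (idx 1), next='b' -> output (1, 'b'), add 'cb' as idx 2
Step 3: w='' (idx 0), next='b' -> output (0, 'b'), add 'b' as idx 3
Step 4: w='b' (idx 3), next='b' -> output (3, 'b'), add 'bb' as idx 4
Step 5: w='bb' (idx 4), next='b' -> output (4, 'b'), add 'bbb' as idx 5
Step 6: w='c' (idx 1), next='c' -> output (1, 'c'), add 'cc' as idx 6
Step 7: w='b' (idx 3), next='c' -> output (3, 'c'), add 'bc' as idx 7


Encoded: [(0, 'c'), (1, 'b'), (0, 'b'), (3, 'b'), (4, 'b'), (1, 'c'), (3, 'c')]


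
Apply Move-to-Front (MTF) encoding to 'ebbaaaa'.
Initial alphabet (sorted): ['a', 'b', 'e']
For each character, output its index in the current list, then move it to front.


MTF encoding:
'e': index 2 in ['a', 'b', 'e'] -> ['e', 'a', 'b']
'b': index 2 in ['e', 'a', 'b'] -> ['b', 'e', 'a']
'b': index 0 in ['b', 'e', 'a'] -> ['b', 'e', 'a']
'a': index 2 in ['b', 'e', 'a'] -> ['a', 'b', 'e']
'a': index 0 in ['a', 'b', 'e'] -> ['a', 'b', 'e']
'a': index 0 in ['a', 'b', 'e'] -> ['a', 'b', 'e']
'a': index 0 in ['a', 'b', 'e'] -> ['a', 'b', 'e']


Output: [2, 2, 0, 2, 0, 0, 0]


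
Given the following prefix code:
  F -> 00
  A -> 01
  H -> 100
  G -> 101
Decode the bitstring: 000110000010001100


Decoding step by step:
Bits 00 -> F
Bits 01 -> A
Bits 100 -> H
Bits 00 -> F
Bits 01 -> A
Bits 00 -> F
Bits 01 -> A
Bits 100 -> H


Decoded message: FAHFAFAH


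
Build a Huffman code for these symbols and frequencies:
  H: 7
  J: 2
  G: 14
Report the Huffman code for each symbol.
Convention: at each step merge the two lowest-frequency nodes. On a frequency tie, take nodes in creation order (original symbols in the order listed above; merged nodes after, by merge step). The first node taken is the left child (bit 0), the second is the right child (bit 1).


Huffman tree construction:
Step 1: Merge J(2) + H(7) = 9
Step 2: Merge (J+H)(9) + G(14) = 23
Read each symbol's code off the tree from the root (left child = 0, right child = 1).

Codes:
  H: 01 (length 2)
  J: 00 (length 2)
  G: 1 (length 1)
Average code length: 32/23 = 1.3913 bits/symbol


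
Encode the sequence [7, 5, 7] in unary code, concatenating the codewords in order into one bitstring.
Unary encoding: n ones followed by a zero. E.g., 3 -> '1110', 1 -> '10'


Encode each number as n ones followed by a terminating 0:
  7 -> 11111110 (8 bits)
  5 -> 111110 (6 bits)
  7 -> 11111110 (8 bits)
Total length = 8 + 6 + 8 = 22 bits.

Unary([7, 5, 7]) = 1111111011111011111110 (22 bits)


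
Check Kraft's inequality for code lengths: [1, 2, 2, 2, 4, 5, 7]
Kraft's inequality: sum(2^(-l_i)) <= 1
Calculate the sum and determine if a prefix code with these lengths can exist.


Sum = 2^(-1) + 2^(-2) + 2^(-2) + 2^(-2) + 2^(-4) + 2^(-5) + 2^(-7)
    = 0.5 + 0.25 + 0.25 + 0.25 + 0.0625 + 0.03125 + 0.0078125
    = 173/128 = 1.3515625
Since 1.3515625 > 1, Kraft's inequality is NOT satisfied.
A prefix code with these lengths CANNOT exist.

Kraft sum = 1.3515625. Not satisfied.


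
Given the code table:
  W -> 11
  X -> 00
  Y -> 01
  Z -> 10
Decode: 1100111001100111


Decoding:
11 -> W
00 -> X
11 -> W
10 -> Z
01 -> Y
10 -> Z
01 -> Y
11 -> W


Result: WXWZYZYW


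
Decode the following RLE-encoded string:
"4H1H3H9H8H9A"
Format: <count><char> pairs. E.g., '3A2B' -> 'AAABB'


Expanding each <count><char> pair:
  4H -> 'HHHH'
  1H -> 'H'
  3H -> 'HHH'
  9H -> 'HHHHHHHHH'
  8H -> 'HHHHHHHH'
  9A -> 'AAAAAAAAA'

Decoded = HHHHHHHHHHHHHHHHHHHHHHHHHAAAAAAAAA


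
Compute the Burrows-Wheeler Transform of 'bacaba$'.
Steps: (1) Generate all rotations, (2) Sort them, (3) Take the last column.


Rotations (sorted):
  0: $bacaba -> last char: a
  1: a$bacab -> last char: b
  2: aba$bac -> last char: c
  3: acaba$b -> last char: b
  4: ba$baca -> last char: a
  5: bacaba$ -> last char: $
  6: caba$ba -> last char: a


BWT = abcba$a


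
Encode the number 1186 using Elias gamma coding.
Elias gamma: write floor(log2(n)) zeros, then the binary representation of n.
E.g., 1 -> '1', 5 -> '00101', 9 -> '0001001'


num_bits = floor(log2(1186)) + 1 = 11
leading_zeros = num_bits - 1 = 10
binary(1186) = 10010100010

Elias gamma(1186) = '0000000000' + '10010100010' = 000000000010010100010 (21 bits)


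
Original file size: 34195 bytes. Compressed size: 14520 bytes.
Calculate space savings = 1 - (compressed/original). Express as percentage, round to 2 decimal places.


ratio = compressed/original = 14520/34195 = 0.424623
savings = 1 - ratio = 1 - 0.424623 = 0.575377
as a percentage: 0.575377 * 100 = 57.54%

Space savings = 1 - 14520/34195 = 57.54%


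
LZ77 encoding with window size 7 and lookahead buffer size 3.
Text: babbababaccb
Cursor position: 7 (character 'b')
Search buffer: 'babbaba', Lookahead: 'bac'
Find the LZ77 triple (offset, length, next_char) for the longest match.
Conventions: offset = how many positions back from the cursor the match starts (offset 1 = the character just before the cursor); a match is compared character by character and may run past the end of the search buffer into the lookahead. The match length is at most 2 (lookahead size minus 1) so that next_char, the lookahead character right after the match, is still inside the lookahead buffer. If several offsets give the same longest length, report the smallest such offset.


Try each offset into the search buffer:
  offset=1 (pos 6, char 'a'): match length 0
  offset=2 (pos 5, char 'b'): match length 2
  offset=3 (pos 4, char 'a'): match length 0
  offset=4 (pos 3, char 'b'): match length 2
  offset=5 (pos 2, char 'b'): match length 1
  offset=6 (pos 1, char 'a'): match length 0
  offset=7 (pos 0, char 'b'): match length 2
Longest match has length 2, found at offsets 2, 4, 7; take the smallest, offset 2.
next_char = character at position 7 + 2 = 9 -> 'c'

Best match: offset=2, length=2 (matching 'ba' starting at position 5)
LZ77 triple: (2, 2, 'c')


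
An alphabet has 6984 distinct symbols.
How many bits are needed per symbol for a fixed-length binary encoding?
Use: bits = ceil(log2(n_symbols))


log2(6984) = 12.7698
Bracket: 2^12 = 4096 < 6984 <= 2^13 = 8192
So ceil(log2(6984)) = 13

bits = ceil(log2(6984)) = ceil(12.7698) = 13 bits


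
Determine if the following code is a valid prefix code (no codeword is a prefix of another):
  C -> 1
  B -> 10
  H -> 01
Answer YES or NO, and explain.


Checking each pair (does one codeword prefix another?):
  C='1' vs B='10': prefix -- VIOLATION

NO -- this is NOT a valid prefix code. C (1) is a prefix of B (10).


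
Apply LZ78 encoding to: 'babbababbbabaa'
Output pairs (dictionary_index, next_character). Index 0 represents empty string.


LZ78 encoding steps:
Dictionary: {0: ''}
Step 1: w='' (idx 0), next='b' -> output (0, 'b'), add 'b' as idx 1
Step 2: w='' (idx 0), next='a' -> output (0, 'a'), add 'a' as idx 2
Step 3: w='b' (idx 1), next='b' -> output (1, 'b'), add 'bb' as idx 3
Step 4: w='a' (idx 2), next='b' -> output (2, 'b'), add 'ab' as idx 4
Step 5: w='ab' (idx 4), next='b' -> output (4, 'b'), add 'abb' as idx 5
Step 6: w='b' (idx 1), next='a' -> output (1, 'a'), add 'ba' as idx 6
Step 7: w='ba' (idx 6), next='a' -> output (6, 'a'), add 'baa' as idx 7


Encoded: [(0, 'b'), (0, 'a'), (1, 'b'), (2, 'b'), (4, 'b'), (1, 'a'), (6, 'a')]


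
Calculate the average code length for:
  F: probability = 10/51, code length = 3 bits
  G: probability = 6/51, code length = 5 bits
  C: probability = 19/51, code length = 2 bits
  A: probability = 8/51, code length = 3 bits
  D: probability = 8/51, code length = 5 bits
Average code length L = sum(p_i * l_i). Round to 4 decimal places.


Weighted contributions p_i * l_i:
  F: (10/51) * 3 = 30/51
  G: (6/51) * 5 = 30/51
  C: (19/51) * 2 = 38/51
  A: (8/51) * 3 = 24/51
  D: (8/51) * 5 = 40/51
Sum = (30 + 30 + 38 + 24 + 40)/51 = 162/51

L = 162/51 = 3.1765 bits/symbol


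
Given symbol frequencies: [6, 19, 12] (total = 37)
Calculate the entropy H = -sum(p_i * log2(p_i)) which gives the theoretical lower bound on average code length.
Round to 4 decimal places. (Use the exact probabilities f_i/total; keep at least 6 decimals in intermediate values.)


Per-symbol terms -p_i * log2(p_i) with p_i = f_i/37:
  p = 6/37 = 0.162162: log2(p) = -2.624491, -p*log2(p) = 0.425593
  p = 19/37 = 0.513514: log2(p) = -0.961526, -p*log2(p) = 0.493757
  p = 12/37 = 0.324324: log2(p) = -1.624491, -p*log2(p) = 0.526862
H = 0.425593 + 0.493757 + 0.526862 = 1.446212

H = 1.4462 bits/symbol


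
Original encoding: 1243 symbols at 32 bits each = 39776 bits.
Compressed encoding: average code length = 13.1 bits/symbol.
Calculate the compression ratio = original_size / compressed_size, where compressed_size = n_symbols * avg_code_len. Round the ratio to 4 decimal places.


original_size = n_symbols * orig_bits = 1243 * 32 = 39776 bits
compressed_size = n_symbols * avg_code_len = 1243 * 13.1 = 16283.3 bits
ratio = original_size / compressed_size = 39776 / 16283.3 = 2.4427

Compression ratio = 2.4427


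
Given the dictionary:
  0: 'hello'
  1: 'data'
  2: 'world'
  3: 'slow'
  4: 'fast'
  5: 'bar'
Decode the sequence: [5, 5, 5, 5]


Look up each index in the dictionary:
  5 -> 'bar'
  5 -> 'bar'
  5 -> 'bar'
  5 -> 'bar'

Decoded: "bar bar bar bar"


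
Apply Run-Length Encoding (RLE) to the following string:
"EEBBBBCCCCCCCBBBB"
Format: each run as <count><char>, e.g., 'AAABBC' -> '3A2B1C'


Scanning runs left to right:
  i=0: run of 'E' x 2 -> '2E'
  i=2: run of 'B' x 4 -> '4B'
  i=6: run of 'C' x 7 -> '7C'
  i=13: run of 'B' x 4 -> '4B'

RLE = 2E4B7C4B


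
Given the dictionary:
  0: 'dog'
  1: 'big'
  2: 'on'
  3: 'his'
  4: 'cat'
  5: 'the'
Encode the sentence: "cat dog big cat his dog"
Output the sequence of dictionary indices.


Look up each word in the dictionary:
  'cat' -> 4
  'dog' -> 0
  'big' -> 1
  'cat' -> 4
  'his' -> 3
  'dog' -> 0

Encoded: [4, 0, 1, 4, 3, 0]


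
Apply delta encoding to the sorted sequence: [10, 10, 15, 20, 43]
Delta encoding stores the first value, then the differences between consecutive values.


First value: 10
Deltas:
  10 - 10 = 0
  15 - 10 = 5
  20 - 15 = 5
  43 - 20 = 23


Delta encoded: [10, 0, 5, 5, 23]


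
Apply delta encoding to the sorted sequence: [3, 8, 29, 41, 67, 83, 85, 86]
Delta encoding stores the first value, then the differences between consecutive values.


First value: 3
Deltas:
  8 - 3 = 5
  29 - 8 = 21
  41 - 29 = 12
  67 - 41 = 26
  83 - 67 = 16
  85 - 83 = 2
  86 - 85 = 1


Delta encoded: [3, 5, 21, 12, 26, 16, 2, 1]


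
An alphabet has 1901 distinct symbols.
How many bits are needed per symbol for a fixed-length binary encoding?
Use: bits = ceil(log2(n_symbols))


log2(1901) = 10.8925
Bracket: 2^10 = 1024 < 1901 <= 2^11 = 2048
So ceil(log2(1901)) = 11

bits = ceil(log2(1901)) = ceil(10.8925) = 11 bits


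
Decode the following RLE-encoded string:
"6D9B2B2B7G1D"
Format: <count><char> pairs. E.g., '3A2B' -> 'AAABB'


Expanding each <count><char> pair:
  6D -> 'DDDDDD'
  9B -> 'BBBBBBBBB'
  2B -> 'BB'
  2B -> 'BB'
  7G -> 'GGGGGGG'
  1D -> 'D'

Decoded = DDDDDDBBBBBBBBBBBBBGGGGGGGD


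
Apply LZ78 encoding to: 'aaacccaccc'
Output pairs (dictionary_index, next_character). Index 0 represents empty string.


LZ78 encoding steps:
Dictionary: {0: ''}
Step 1: w='' (idx 0), next='a' -> output (0, 'a'), add 'a' as idx 1
Step 2: w='a' (idx 1), next='a' -> output (1, 'a'), add 'aa' as idx 2
Step 3: w='' (idx 0), next='c' -> output (0, 'c'), add 'c' as idx 3
Step 4: w='c' (idx 3), next='c' -> output (3, 'c'), add 'cc' as idx 4
Step 5: w='a' (idx 1), next='c' -> output (1, 'c'), add 'ac' as idx 5
Step 6: w='cc' (idx 4), end of input -> output (4, '')


Encoded: [(0, 'a'), (1, 'a'), (0, 'c'), (3, 'c'), (1, 'c'), (4, '')]


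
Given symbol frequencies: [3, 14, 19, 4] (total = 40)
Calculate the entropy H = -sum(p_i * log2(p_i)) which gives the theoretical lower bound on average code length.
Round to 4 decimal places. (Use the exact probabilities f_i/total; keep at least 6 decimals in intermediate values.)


Per-symbol terms -p_i * log2(p_i) with p_i = f_i/40:
  p = 3/40 = 0.075000: log2(p) = -3.736966, -p*log2(p) = 0.280272
  p = 14/40 = 0.350000: log2(p) = -1.514573, -p*log2(p) = 0.530101
  p = 19/40 = 0.475000: log2(p) = -1.074001, -p*log2(p) = 0.510150
  p = 4/40 = 0.100000: log2(p) = -3.321928, -p*log2(p) = 0.332193
H = 0.280272 + 0.530101 + 0.510150 + 0.332193 = 1.652716

H = 1.6527 bits/symbol


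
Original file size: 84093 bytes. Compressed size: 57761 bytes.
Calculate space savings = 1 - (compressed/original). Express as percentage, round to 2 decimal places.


ratio = compressed/original = 57761/84093 = 0.68687
savings = 1 - ratio = 1 - 0.68687 = 0.31313
as a percentage: 0.31313 * 100 = 31.31%

Space savings = 1 - 57761/84093 = 31.31%


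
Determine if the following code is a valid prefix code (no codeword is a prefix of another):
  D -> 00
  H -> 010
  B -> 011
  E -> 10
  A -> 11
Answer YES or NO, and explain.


Checking each pair (does one codeword prefix another?):
  D='00' vs H='010': no prefix
  D='00' vs B='011': no prefix
  D='00' vs E='10': no prefix
  D='00' vs A='11': no prefix
  H='010' vs D='00': no prefix
  H='010' vs B='011': no prefix
  H='010' vs E='10': no prefix
  H='010' vs A='11': no prefix
  B='011' vs D='00': no prefix
  B='011' vs H='010': no prefix
  B='011' vs E='10': no prefix
  B='011' vs A='11': no prefix
  E='10' vs D='00': no prefix
  E='10' vs H='010': no prefix
  E='10' vs B='011': no prefix
  E='10' vs A='11': no prefix
  A='11' vs D='00': no prefix
  A='11' vs H='010': no prefix
  A='11' vs B='011': no prefix
  A='11' vs E='10': no prefix
No violation found over all pairs.

YES -- this is a valid prefix code. No codeword is a prefix of any other codeword.


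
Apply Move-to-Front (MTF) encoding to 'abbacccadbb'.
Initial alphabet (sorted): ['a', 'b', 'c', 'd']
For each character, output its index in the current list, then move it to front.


MTF encoding:
'a': index 0 in ['a', 'b', 'c', 'd'] -> ['a', 'b', 'c', 'd']
'b': index 1 in ['a', 'b', 'c', 'd'] -> ['b', 'a', 'c', 'd']
'b': index 0 in ['b', 'a', 'c', 'd'] -> ['b', 'a', 'c', 'd']
'a': index 1 in ['b', 'a', 'c', 'd'] -> ['a', 'b', 'c', 'd']
'c': index 2 in ['a', 'b', 'c', 'd'] -> ['c', 'a', 'b', 'd']
'c': index 0 in ['c', 'a', 'b', 'd'] -> ['c', 'a', 'b', 'd']
'c': index 0 in ['c', 'a', 'b', 'd'] -> ['c', 'a', 'b', 'd']
'a': index 1 in ['c', 'a', 'b', 'd'] -> ['a', 'c', 'b', 'd']
'd': index 3 in ['a', 'c', 'b', 'd'] -> ['d', 'a', 'c', 'b']
'b': index 3 in ['d', 'a', 'c', 'b'] -> ['b', 'd', 'a', 'c']
'b': index 0 in ['b', 'd', 'a', 'c'] -> ['b', 'd', 'a', 'c']


Output: [0, 1, 0, 1, 2, 0, 0, 1, 3, 3, 0]


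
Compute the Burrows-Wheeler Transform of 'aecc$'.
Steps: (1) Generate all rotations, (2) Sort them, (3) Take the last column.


Rotations (sorted):
  0: $aecc -> last char: c
  1: aecc$ -> last char: $
  2: c$aec -> last char: c
  3: cc$ae -> last char: e
  4: ecc$a -> last char: a


BWT = c$cea


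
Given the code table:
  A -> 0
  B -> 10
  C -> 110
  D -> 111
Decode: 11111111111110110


Decoding:
111 -> D
111 -> D
111 -> D
111 -> D
10 -> B
110 -> C


Result: DDDDBC


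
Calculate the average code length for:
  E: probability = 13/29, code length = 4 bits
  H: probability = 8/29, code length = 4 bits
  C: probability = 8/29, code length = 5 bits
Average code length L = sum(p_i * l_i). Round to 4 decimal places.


Weighted contributions p_i * l_i:
  E: (13/29) * 4 = 52/29
  H: (8/29) * 4 = 32/29
  C: (8/29) * 5 = 40/29
Sum = (52 + 32 + 40)/29 = 124/29

L = 124/29 = 4.2759 bits/symbol


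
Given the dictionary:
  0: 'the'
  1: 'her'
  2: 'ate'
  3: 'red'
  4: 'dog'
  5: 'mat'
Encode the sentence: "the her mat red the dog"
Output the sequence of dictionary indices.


Look up each word in the dictionary:
  'the' -> 0
  'her' -> 1
  'mat' -> 5
  'red' -> 3
  'the' -> 0
  'dog' -> 4

Encoded: [0, 1, 5, 3, 0, 4]


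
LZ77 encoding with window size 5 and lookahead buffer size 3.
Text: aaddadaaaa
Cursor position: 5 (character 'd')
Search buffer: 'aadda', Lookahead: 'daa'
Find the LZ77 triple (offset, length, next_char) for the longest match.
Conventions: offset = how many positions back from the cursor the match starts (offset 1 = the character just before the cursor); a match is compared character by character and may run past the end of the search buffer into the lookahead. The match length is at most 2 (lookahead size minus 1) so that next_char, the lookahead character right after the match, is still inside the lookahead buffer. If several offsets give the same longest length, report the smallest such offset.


Try each offset into the search buffer:
  offset=1 (pos 4, char 'a'): match length 0
  offset=2 (pos 3, char 'd'): match length 2
  offset=3 (pos 2, char 'd'): match length 1
  offset=4 (pos 1, char 'a'): match length 0
  offset=5 (pos 0, char 'a'): match length 0
Longest match has length 2 at offset 2.
next_char = character at position 5 + 2 = 7 -> 'a'

Best match: offset=2, length=2 (matching 'da' starting at position 3)
LZ77 triple: (2, 2, 'a')


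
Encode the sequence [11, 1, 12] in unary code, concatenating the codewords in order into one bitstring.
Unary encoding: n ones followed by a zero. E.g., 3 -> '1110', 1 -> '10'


Encode each number as n ones followed by a terminating 0:
  11 -> 111111111110 (12 bits)
  1 -> 10 (2 bits)
  12 -> 1111111111110 (13 bits)
Total length = 12 + 2 + 13 = 27 bits.

Unary([11, 1, 12]) = 111111111110101111111111110 (27 bits)


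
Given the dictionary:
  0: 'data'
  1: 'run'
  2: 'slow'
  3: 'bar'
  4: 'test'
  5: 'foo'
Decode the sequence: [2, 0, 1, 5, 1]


Look up each index in the dictionary:
  2 -> 'slow'
  0 -> 'data'
  1 -> 'run'
  5 -> 'foo'
  1 -> 'run'

Decoded: "slow data run foo run"


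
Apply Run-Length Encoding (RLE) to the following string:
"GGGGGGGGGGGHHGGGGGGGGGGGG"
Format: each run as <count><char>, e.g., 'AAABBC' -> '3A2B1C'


Scanning runs left to right:
  i=0: run of 'G' x 11 -> '11G'
  i=11: run of 'H' x 2 -> '2H'
  i=13: run of 'G' x 12 -> '12G'

RLE = 11G2H12G


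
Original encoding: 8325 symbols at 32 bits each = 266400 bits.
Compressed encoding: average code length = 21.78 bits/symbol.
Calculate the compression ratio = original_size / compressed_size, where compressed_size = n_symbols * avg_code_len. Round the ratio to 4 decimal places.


original_size = n_symbols * orig_bits = 8325 * 32 = 266400 bits
compressed_size = n_symbols * avg_code_len = 8325 * 21.78 = 181318.5 bits
ratio = original_size / compressed_size = 266400 / 181318.5 = 1.4692

Compression ratio = 1.4692


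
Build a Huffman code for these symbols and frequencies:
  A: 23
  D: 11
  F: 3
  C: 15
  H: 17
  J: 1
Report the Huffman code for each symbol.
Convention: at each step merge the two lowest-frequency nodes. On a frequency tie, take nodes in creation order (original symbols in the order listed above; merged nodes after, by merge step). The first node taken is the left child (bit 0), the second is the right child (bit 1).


Huffman tree construction:
Step 1: Merge J(1) + F(3) = 4
Step 2: Merge (J+F)(4) + D(11) = 15
Step 3: Merge C(15) + ((J+F)+D)(15) = 30
Step 4: Merge H(17) + A(23) = 40
Step 5: Merge (C+((J+F)+D))(30) + (H+A)(40) = 70
Read each symbol's code off the tree from the root (left child = 0, right child = 1).

Codes:
  A: 11 (length 2)
  D: 011 (length 3)
  F: 0101 (length 4)
  C: 00 (length 2)
  H: 10 (length 2)
  J: 0100 (length 4)
Average code length: 159/70 = 2.2714 bits/symbol


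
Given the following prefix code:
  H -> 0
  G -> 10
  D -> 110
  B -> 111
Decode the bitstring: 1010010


Decoding step by step:
Bits 10 -> G
Bits 10 -> G
Bits 0 -> H
Bits 10 -> G


Decoded message: GGHG


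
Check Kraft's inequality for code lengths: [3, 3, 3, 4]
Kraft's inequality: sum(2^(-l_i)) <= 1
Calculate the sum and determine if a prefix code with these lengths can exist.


Sum = 2^(-3) + 2^(-3) + 2^(-3) + 2^(-4)
    = 0.125 + 0.125 + 0.125 + 0.0625
    = 7/16 = 0.4375
Since 0.4375 <= 1, Kraft's inequality IS satisfied.
A prefix code with these lengths CAN exist.

Kraft sum = 0.4375. Satisfied.


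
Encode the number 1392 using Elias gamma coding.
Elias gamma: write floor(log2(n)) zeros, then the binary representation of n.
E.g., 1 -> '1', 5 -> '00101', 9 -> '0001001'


num_bits = floor(log2(1392)) + 1 = 11
leading_zeros = num_bits - 1 = 10
binary(1392) = 10101110000

Elias gamma(1392) = '0000000000' + '10101110000' = 000000000010101110000 (21 bits)


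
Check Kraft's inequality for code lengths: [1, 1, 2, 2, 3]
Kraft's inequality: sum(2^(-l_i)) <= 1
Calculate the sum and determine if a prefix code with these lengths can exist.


Sum = 2^(-1) + 2^(-1) + 2^(-2) + 2^(-2) + 2^(-3)
    = 0.5 + 0.5 + 0.25 + 0.25 + 0.125
    = 13/8 = 1.625
Since 1.625 > 1, Kraft's inequality is NOT satisfied.
A prefix code with these lengths CANNOT exist.

Kraft sum = 1.625. Not satisfied.


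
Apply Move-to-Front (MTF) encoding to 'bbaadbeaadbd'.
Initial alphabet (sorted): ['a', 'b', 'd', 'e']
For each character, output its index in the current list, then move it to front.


MTF encoding:
'b': index 1 in ['a', 'b', 'd', 'e'] -> ['b', 'a', 'd', 'e']
'b': index 0 in ['b', 'a', 'd', 'e'] -> ['b', 'a', 'd', 'e']
'a': index 1 in ['b', 'a', 'd', 'e'] -> ['a', 'b', 'd', 'e']
'a': index 0 in ['a', 'b', 'd', 'e'] -> ['a', 'b', 'd', 'e']
'd': index 2 in ['a', 'b', 'd', 'e'] -> ['d', 'a', 'b', 'e']
'b': index 2 in ['d', 'a', 'b', 'e'] -> ['b', 'd', 'a', 'e']
'e': index 3 in ['b', 'd', 'a', 'e'] -> ['e', 'b', 'd', 'a']
'a': index 3 in ['e', 'b', 'd', 'a'] -> ['a', 'e', 'b', 'd']
'a': index 0 in ['a', 'e', 'b', 'd'] -> ['a', 'e', 'b', 'd']
'd': index 3 in ['a', 'e', 'b', 'd'] -> ['d', 'a', 'e', 'b']
'b': index 3 in ['d', 'a', 'e', 'b'] -> ['b', 'd', 'a', 'e']
'd': index 1 in ['b', 'd', 'a', 'e'] -> ['d', 'b', 'a', 'e']


Output: [1, 0, 1, 0, 2, 2, 3, 3, 0, 3, 3, 1]


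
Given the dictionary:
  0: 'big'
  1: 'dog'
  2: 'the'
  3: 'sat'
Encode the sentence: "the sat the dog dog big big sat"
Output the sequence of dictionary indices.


Look up each word in the dictionary:
  'the' -> 2
  'sat' -> 3
  'the' -> 2
  'dog' -> 1
  'dog' -> 1
  'big' -> 0
  'big' -> 0
  'sat' -> 3

Encoded: [2, 3, 2, 1, 1, 0, 0, 3]


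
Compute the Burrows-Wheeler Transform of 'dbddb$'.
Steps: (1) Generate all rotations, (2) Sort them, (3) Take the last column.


Rotations (sorted):
  0: $dbddb -> last char: b
  1: b$dbdd -> last char: d
  2: bddb$d -> last char: d
  3: db$dbd -> last char: d
  4: dbddb$ -> last char: $
  5: ddb$db -> last char: b


BWT = bddd$b


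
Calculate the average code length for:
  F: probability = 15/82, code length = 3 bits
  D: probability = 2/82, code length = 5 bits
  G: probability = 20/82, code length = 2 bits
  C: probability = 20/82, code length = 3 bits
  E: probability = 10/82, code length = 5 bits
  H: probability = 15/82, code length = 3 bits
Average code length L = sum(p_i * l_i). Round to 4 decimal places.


Weighted contributions p_i * l_i:
  F: (15/82) * 3 = 45/82
  D: (2/82) * 5 = 10/82
  G: (20/82) * 2 = 40/82
  C: (20/82) * 3 = 60/82
  E: (10/82) * 5 = 50/82
  H: (15/82) * 3 = 45/82
Sum = (45 + 10 + 40 + 60 + 50 + 45)/82 = 250/82

L = 250/82 = 3.0488 bits/symbol


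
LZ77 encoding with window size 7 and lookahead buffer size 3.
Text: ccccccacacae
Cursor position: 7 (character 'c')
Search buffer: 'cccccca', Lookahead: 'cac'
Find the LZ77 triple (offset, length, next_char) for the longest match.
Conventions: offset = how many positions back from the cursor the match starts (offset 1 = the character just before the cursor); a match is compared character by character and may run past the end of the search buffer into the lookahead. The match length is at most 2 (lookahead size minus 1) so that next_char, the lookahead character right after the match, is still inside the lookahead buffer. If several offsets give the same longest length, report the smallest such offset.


Try each offset into the search buffer:
  offset=1 (pos 6, char 'a'): match length 0
  offset=2 (pos 5, char 'c'): match length 2
  offset=3 (pos 4, char 'c'): match length 1
  offset=4 (pos 3, char 'c'): match length 1
  offset=5 (pos 2, char 'c'): match length 1
  offset=6 (pos 1, char 'c'): match length 1
  offset=7 (pos 0, char 'c'): match length 1
Longest match has length 2 at offset 2.
next_char = character at position 7 + 2 = 9 -> 'c'

Best match: offset=2, length=2 (matching 'ca' starting at position 5)
LZ77 triple: (2, 2, 'c')


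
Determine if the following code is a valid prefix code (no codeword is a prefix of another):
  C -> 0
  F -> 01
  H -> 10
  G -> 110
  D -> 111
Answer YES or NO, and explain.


Checking each pair (does one codeword prefix another?):
  C='0' vs F='01': prefix -- VIOLATION

NO -- this is NOT a valid prefix code. C (0) is a prefix of F (01).


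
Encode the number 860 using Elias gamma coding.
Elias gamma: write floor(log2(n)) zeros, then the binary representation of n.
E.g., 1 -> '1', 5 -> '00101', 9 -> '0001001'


num_bits = floor(log2(860)) + 1 = 10
leading_zeros = num_bits - 1 = 9
binary(860) = 1101011100

Elias gamma(860) = '000000000' + '1101011100' = 0000000001101011100 (19 bits)


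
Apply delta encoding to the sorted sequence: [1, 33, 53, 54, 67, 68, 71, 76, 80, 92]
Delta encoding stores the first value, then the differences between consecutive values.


First value: 1
Deltas:
  33 - 1 = 32
  53 - 33 = 20
  54 - 53 = 1
  67 - 54 = 13
  68 - 67 = 1
  71 - 68 = 3
  76 - 71 = 5
  80 - 76 = 4
  92 - 80 = 12


Delta encoded: [1, 32, 20, 1, 13, 1, 3, 5, 4, 12]


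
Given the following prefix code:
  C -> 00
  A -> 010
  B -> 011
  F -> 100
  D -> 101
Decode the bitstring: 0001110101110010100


Decoding step by step:
Bits 00 -> C
Bits 011 -> B
Bits 101 -> D
Bits 011 -> B
Bits 100 -> F
Bits 101 -> D
Bits 00 -> C


Decoded message: CBDBFDC


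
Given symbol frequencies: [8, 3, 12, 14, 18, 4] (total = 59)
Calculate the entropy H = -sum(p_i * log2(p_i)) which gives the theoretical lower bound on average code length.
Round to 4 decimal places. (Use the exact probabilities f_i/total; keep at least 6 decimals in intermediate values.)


Per-symbol terms -p_i * log2(p_i) with p_i = f_i/59:
  p = 8/59 = 0.135593: log2(p) = -2.882643, -p*log2(p) = 0.390867
  p = 3/59 = 0.050847: log2(p) = -4.297681, -p*log2(p) = 0.218526
  p = 12/59 = 0.203390: log2(p) = -2.297681, -p*log2(p) = 0.467325
  p = 14/59 = 0.237288: log2(p) = -2.075288, -p*log2(p) = 0.492441
  p = 18/59 = 0.305085: log2(p) = -1.712718, -p*log2(p) = 0.522524
  p = 4/59 = 0.067797: log2(p) = -3.882643, -p*log2(p) = 0.263230
H = 0.390867 + 0.218526 + 0.467325 + 0.492441 + 0.522524 + 0.263230 = 2.354913

H = 2.3549 bits/symbol


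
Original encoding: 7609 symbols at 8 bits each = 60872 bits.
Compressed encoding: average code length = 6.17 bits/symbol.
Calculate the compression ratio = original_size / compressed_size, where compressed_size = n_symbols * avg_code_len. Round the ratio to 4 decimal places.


original_size = n_symbols * orig_bits = 7609 * 8 = 60872 bits
compressed_size = n_symbols * avg_code_len = 7609 * 6.17 = 46947.53 bits
ratio = original_size / compressed_size = 60872 / 46947.53 = 1.2966

Compression ratio = 1.2966


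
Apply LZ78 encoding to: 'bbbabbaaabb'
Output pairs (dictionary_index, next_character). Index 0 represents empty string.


LZ78 encoding steps:
Dictionary: {0: ''}
Step 1: w='' (idx 0), next='b' -> output (0, 'b'), add 'b' as idx 1
Step 2: w='b' (idx 1), next='b' -> output (1, 'b'), add 'bb' as idx 2
Step 3: w='' (idx 0), next='a' -> output (0, 'a'), add 'a' as idx 3
Step 4: w='bb' (idx 2), next='a' -> output (2, 'a'), add 'bba' as idx 4
Step 5: w='a' (idx 3), next='a' -> output (3, 'a'), add 'aa' as idx 5
Step 6: w='bb' (idx 2), end of input -> output (2, '')


Encoded: [(0, 'b'), (1, 'b'), (0, 'a'), (2, 'a'), (3, 'a'), (2, '')]


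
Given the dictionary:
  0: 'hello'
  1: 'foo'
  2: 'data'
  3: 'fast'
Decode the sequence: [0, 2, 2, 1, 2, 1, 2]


Look up each index in the dictionary:
  0 -> 'hello'
  2 -> 'data'
  2 -> 'data'
  1 -> 'foo'
  2 -> 'data'
  1 -> 'foo'
  2 -> 'data'

Decoded: "hello data data foo data foo data"


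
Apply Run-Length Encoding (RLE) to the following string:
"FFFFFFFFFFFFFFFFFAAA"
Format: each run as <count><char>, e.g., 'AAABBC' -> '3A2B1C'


Scanning runs left to right:
  i=0: run of 'F' x 17 -> '17F'
  i=17: run of 'A' x 3 -> '3A'

RLE = 17F3A


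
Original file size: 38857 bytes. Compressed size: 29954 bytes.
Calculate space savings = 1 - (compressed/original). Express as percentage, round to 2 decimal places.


ratio = compressed/original = 29954/38857 = 0.770878
savings = 1 - ratio = 1 - 0.770878 = 0.229122
as a percentage: 0.229122 * 100 = 22.91%

Space savings = 1 - 29954/38857 = 22.91%


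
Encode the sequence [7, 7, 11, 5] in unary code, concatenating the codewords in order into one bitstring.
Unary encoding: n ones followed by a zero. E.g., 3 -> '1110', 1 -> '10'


Encode each number as n ones followed by a terminating 0:
  7 -> 11111110 (8 bits)
  7 -> 11111110 (8 bits)
  11 -> 111111111110 (12 bits)
  5 -> 111110 (6 bits)
Total length = 8 + 8 + 12 + 6 = 34 bits.

Unary([7, 7, 11, 5]) = 1111111011111110111111111110111110 (34 bits)


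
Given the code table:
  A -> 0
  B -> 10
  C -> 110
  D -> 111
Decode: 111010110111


Decoding:
111 -> D
0 -> A
10 -> B
110 -> C
111 -> D


Result: DABCD


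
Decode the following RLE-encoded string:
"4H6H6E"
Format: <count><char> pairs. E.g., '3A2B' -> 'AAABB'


Expanding each <count><char> pair:
  4H -> 'HHHH'
  6H -> 'HHHHHH'
  6E -> 'EEEEEE'

Decoded = HHHHHHHHHHEEEEEE


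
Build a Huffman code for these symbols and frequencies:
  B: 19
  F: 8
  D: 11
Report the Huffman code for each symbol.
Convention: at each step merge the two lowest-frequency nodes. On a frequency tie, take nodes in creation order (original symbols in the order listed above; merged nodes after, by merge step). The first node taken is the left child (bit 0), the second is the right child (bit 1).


Huffman tree construction:
Step 1: Merge F(8) + D(11) = 19
Step 2: Merge B(19) + (F+D)(19) = 38
Read each symbol's code off the tree from the root (left child = 0, right child = 1).

Codes:
  B: 0 (length 1)
  F: 10 (length 2)
  D: 11 (length 2)
Average code length: 57/38 = 1.5000 bits/symbol


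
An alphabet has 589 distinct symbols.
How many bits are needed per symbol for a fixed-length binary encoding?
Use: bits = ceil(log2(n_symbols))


log2(589) = 9.2021
Bracket: 2^9 = 512 < 589 <= 2^10 = 1024
So ceil(log2(589)) = 10

bits = ceil(log2(589)) = ceil(9.2021) = 10 bits


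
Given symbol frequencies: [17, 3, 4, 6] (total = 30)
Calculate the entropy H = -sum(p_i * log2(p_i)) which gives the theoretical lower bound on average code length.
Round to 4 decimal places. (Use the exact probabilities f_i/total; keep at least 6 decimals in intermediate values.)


Per-symbol terms -p_i * log2(p_i) with p_i = f_i/30:
  p = 17/30 = 0.566667: log2(p) = -0.819428, -p*log2(p) = 0.464342
  p = 3/30 = 0.100000: log2(p) = -3.321928, -p*log2(p) = 0.332193
  p = 4/30 = 0.133333: log2(p) = -2.906891, -p*log2(p) = 0.387585
  p = 6/30 = 0.200000: log2(p) = -2.321928, -p*log2(p) = 0.464386
H = 0.464342 + 0.332193 + 0.387585 + 0.464386 = 1.648506

H = 1.6485 bits/symbol
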